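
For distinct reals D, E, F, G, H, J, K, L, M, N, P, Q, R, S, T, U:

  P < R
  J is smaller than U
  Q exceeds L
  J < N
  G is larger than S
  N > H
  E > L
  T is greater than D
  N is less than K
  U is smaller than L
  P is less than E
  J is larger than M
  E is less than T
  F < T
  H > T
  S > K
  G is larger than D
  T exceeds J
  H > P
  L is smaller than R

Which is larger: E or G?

G

Chaining the given relations: E < T < H < N < K < S < G.
So E < G; G is the larger of the two.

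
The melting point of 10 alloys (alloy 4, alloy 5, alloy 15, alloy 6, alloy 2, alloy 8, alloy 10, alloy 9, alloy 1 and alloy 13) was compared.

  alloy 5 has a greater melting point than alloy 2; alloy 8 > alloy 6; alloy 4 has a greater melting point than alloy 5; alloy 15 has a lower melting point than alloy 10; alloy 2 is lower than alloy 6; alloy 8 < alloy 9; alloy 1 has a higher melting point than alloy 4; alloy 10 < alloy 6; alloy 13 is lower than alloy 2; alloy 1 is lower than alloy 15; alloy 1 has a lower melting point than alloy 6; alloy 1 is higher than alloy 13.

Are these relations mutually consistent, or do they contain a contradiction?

consistent

Every relation is compatible with alloy 13 < alloy 2 < alloy 5 < alloy 4 < alloy 1 < alloy 15 < alloy 10 < alloy 6 < alloy 8 < alloy 9; the set is consistent.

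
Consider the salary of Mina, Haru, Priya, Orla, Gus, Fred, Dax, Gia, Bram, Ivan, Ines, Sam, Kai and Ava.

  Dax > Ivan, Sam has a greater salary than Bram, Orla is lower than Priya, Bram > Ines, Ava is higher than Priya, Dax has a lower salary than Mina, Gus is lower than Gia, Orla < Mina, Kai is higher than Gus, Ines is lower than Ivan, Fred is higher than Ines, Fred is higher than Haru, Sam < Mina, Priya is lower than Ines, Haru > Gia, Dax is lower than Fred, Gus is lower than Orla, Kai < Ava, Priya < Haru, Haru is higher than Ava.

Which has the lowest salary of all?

Gus

Gia is not least since Gus < Gia; Orla is not least since Gus < Orla; Priya is not least since Orla < Priya; Kai is not least since Gus < Kai; Ava is not least since Kai < Ava; Ines is not least since Priya < Ines; Ivan is not least since Ines < Ivan; Bram is not least since Ines < Bram; Sam is not least since Bram < Sam; Dax is not least since Ivan < Dax; Mina is not least since Sam < Mina; Haru is not least since Gia < Haru; Fred is not least since Haru < Fred.
Only Gus has nothing below it, so Gus is the lowest salary.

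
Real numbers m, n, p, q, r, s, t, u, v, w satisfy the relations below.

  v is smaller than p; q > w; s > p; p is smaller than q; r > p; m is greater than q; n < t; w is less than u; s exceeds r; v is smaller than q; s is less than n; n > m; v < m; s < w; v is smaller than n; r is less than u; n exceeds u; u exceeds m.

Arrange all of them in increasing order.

Each adjacent pair is fixed by a given relation: v < p; p < r; r < s; s < w; w < q; q < m; m < u; u < n; n < t. Chaining them end to end gives the full order.

v < p < r < s < w < q < m < u < n < t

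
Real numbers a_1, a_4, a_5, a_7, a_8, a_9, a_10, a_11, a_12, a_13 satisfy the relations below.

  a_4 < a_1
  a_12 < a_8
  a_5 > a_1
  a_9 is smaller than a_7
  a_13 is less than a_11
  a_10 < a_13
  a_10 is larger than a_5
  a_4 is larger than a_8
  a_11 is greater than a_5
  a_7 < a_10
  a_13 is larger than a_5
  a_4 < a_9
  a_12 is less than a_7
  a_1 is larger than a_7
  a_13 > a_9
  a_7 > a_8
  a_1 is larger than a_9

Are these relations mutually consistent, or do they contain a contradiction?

Every relation is compatible with a_12 < a_8 < a_4 < a_9 < a_7 < a_1 < a_5 < a_10 < a_13 < a_11; the set is consistent.

consistent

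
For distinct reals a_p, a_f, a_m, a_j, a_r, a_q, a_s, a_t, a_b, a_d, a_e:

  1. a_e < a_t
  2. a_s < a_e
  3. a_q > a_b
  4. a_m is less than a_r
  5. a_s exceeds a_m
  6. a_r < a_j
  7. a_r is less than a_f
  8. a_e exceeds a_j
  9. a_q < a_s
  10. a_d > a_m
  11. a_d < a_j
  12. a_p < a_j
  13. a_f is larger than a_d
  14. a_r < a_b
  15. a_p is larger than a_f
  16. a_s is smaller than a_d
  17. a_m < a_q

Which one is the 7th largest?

a_s

Chaining the given pairs: a_m < a_r < a_b < a_q < a_s < a_d < a_f < a_p < a_j < a_e < a_t.
Counting 7 from the largest end gives a_s.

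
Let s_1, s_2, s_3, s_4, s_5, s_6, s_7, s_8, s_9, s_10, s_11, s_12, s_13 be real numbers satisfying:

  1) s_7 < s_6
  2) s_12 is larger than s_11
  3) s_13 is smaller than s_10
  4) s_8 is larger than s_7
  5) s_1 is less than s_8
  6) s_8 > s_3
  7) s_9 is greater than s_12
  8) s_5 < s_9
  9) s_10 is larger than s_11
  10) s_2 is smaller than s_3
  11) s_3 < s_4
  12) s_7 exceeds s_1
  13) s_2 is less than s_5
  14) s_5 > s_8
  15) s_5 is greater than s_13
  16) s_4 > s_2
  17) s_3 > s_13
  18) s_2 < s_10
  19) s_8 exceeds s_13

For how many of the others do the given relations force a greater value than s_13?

Directly above s_13: s_10, s_3, s_8, s_5.
One step further: s_4, s_9 (6 so far).
No other element is forced above s_13 by the given relations, so the count is 6.

6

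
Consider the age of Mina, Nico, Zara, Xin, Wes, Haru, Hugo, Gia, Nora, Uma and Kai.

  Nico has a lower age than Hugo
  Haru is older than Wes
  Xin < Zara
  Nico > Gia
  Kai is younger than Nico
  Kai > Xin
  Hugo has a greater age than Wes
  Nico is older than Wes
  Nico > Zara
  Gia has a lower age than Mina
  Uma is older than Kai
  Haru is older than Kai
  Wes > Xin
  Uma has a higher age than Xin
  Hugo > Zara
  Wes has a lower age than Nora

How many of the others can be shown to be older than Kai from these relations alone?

Directly above Kai: Haru, Uma, Nico.
One step further: Hugo (4 so far).
No other element is forced above Kai by the given relations, so the count is 4.

4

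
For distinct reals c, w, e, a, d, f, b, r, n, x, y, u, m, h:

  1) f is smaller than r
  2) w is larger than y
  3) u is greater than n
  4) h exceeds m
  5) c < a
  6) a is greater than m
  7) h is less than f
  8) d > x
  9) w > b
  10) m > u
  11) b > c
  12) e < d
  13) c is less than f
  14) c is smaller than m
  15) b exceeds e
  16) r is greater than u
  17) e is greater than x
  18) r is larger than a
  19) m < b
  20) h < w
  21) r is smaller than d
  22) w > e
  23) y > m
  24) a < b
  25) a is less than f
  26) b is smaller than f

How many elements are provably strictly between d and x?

The relations place x below d. An element lies strictly between them when it is forced above x and also forced below d.
Above x: {e, b, w, f, r}. Below d: {c, n, u, m, e, h, a, b, f, r}.
Intersection: {e, b, f, r} — 4.

4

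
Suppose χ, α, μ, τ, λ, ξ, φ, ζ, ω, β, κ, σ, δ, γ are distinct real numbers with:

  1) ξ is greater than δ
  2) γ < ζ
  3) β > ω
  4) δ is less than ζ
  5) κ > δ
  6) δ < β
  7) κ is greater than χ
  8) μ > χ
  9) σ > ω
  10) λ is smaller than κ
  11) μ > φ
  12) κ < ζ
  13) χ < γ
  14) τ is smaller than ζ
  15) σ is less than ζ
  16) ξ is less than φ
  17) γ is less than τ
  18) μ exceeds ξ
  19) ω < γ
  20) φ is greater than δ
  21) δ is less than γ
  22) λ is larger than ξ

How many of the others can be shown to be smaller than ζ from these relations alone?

9

The elements the relations force below ζ are δ, χ, ω, ξ, σ, λ, γ, κ, τ — no chain reaches any other.
That is 9.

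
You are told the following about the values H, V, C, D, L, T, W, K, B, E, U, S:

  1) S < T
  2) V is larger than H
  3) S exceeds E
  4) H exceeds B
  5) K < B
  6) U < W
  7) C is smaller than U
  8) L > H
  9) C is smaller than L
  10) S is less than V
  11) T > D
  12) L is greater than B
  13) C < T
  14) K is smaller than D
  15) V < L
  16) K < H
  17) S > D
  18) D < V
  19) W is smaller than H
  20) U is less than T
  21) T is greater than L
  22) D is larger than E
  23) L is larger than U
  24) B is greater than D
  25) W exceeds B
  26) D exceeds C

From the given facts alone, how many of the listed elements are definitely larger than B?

5

Directly above B: W, H, L.
One step further: V, T (5 so far).
No other element is forced above B by the given relations, so the count is 5.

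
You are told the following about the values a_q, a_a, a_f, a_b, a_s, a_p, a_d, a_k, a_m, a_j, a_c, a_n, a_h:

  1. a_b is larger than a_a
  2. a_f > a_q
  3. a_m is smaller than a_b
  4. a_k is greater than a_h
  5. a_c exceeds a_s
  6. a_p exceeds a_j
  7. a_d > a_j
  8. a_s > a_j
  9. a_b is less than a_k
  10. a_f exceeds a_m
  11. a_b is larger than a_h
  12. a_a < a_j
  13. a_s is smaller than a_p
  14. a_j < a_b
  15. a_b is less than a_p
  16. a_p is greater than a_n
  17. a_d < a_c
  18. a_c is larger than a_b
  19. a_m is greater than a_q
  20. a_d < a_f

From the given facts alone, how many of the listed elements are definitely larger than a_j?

Directly above a_j: a_s, a_b, a_d, a_p.
One step further: a_c, a_k, a_f (7 so far).
Nothing else is reachable above a_j; 7 in all.

7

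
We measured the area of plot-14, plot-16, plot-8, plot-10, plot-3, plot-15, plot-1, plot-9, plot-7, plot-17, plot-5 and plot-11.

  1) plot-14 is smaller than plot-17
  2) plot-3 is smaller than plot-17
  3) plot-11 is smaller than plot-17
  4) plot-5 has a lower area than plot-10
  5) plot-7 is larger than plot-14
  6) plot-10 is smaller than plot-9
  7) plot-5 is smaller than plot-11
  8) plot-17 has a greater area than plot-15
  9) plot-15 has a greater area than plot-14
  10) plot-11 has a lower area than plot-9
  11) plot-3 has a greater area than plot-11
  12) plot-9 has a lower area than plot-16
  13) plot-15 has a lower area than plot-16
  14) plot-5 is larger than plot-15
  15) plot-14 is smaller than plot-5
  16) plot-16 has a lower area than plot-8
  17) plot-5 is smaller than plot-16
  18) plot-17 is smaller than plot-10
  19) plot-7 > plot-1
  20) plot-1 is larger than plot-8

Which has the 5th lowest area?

plot-3

Piecing the relations together gives one ordering: plot-14 < plot-15 < plot-5 < plot-11 < plot-3 < plot-17 < plot-10 < plot-9 < plot-16 < plot-8 < plot-1 < plot-7.
The 5th smallest is plot-3.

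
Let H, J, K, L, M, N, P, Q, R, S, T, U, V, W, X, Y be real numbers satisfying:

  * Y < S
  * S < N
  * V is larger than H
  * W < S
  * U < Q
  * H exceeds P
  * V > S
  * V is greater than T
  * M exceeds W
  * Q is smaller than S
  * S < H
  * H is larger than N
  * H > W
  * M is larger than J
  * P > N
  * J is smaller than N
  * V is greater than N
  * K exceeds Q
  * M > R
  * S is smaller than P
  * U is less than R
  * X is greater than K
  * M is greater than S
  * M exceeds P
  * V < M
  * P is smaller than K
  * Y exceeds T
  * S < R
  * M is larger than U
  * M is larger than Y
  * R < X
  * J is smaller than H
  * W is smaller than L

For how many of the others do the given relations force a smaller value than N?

Directly below N: J, S.
One step further: W, Q, Y (5 so far).
One step further: U, T (7 so far).
No other element is forced below N by the given relations, so the count is 7.

7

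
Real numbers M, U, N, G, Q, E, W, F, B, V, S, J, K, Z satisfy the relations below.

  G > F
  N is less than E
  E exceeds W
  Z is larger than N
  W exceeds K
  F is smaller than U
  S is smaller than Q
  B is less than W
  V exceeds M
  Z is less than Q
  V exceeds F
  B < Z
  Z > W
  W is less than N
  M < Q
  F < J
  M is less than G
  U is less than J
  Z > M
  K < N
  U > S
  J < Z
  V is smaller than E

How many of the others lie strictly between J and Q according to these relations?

Chaining upward from J reaches: Z.
Chaining downward from Q reaches: K, S, M, F, U, B, W, N, Z.
Strictly between J and Q are those in both lists: Z — 1 element.

1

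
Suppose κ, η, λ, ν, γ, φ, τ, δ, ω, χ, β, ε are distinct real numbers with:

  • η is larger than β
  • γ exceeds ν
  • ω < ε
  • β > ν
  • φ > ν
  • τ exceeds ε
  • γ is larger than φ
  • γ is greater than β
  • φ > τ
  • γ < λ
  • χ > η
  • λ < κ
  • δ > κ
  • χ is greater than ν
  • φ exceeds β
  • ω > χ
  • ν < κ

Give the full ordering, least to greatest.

The consecutive links are each given: ν < β; β < η; η < χ; χ < ω; ω < ε; ε < τ; τ < φ; φ < γ; γ < λ; λ < κ; κ < δ.

ν < β < η < χ < ω < ε < τ < φ < γ < λ < κ < δ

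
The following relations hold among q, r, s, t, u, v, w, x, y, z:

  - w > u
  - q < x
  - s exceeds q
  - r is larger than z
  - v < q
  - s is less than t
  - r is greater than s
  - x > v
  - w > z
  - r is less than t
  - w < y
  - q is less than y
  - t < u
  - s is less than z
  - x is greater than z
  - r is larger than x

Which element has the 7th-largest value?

z

The consecutive relations fix a unique order: v < q < s < z < x < r < t < u < w < y.
Counting 7 from the largest end gives z.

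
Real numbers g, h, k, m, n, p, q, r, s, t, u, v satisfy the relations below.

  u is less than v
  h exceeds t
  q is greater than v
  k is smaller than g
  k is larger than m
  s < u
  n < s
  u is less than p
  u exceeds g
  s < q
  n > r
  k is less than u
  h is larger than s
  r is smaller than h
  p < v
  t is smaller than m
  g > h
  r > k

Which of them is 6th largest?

h

Chaining the given pairs: t < m < k < r < n < s < h < g < u < p < v < q.
The 6th largest is h.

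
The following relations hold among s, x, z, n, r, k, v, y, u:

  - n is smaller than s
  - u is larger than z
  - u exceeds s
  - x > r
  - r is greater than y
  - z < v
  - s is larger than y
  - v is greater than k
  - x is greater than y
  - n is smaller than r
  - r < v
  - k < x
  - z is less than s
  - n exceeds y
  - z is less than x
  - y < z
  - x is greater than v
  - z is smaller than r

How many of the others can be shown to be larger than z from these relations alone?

5

From z the given relations immediately reach r, v, x, s, u.
Nothing else is reachable above z; 5 in all.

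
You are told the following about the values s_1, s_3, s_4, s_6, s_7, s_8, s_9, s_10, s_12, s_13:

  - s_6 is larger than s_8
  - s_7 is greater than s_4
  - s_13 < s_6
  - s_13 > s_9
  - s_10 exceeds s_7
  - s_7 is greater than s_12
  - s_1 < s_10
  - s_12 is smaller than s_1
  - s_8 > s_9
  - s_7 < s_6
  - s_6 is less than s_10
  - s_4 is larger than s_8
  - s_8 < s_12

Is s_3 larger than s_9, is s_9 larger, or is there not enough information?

undetermined

Following every chain through s_9: above s_9 we get s_8, s_12, s_13, s_4, s_1, s_7, s_6, s_10.
s_3 is not reached, and no chain runs the other way from s_3 to s_9.
So the given relations leave the order of s_9 and s_3 undetermined.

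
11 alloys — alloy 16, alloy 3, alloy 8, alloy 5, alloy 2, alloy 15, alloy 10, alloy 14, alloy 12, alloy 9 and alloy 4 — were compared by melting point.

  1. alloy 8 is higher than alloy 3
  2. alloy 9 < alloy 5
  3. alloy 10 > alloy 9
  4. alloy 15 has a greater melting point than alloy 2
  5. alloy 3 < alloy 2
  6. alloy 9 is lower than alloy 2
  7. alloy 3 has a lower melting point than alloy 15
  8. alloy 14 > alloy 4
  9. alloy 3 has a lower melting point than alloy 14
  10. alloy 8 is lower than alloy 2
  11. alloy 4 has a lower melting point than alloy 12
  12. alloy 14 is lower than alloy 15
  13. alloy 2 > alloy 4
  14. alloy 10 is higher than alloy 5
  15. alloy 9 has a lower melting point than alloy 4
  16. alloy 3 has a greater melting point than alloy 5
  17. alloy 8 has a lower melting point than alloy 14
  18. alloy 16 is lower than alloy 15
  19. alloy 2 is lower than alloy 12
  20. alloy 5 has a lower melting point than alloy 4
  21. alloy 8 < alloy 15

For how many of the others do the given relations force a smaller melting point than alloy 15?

Directly below alloy 15: alloy 3, alloy 16, alloy 8, alloy 2, alloy 14.
One step further: alloy 9, alloy 5, alloy 4 (8 so far).
No other element is forced below alloy 15 by the given relations, so the count is 8.

8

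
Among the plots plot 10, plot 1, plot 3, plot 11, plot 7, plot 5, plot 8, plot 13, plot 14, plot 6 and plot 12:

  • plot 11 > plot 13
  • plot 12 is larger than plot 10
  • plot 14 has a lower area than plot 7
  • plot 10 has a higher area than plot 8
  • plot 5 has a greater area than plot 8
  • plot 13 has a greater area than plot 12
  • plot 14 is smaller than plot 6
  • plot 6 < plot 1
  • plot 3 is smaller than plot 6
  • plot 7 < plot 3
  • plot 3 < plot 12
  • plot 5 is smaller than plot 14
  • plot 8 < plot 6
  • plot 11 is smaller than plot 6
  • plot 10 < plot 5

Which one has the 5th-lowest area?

plot 7

Chaining the given pairs: plot 8 < plot 10 < plot 5 < plot 14 < plot 7 < plot 3 < plot 12 < plot 13 < plot 11 < plot 6 < plot 1.
Counting 5 from the smallest end gives plot 7.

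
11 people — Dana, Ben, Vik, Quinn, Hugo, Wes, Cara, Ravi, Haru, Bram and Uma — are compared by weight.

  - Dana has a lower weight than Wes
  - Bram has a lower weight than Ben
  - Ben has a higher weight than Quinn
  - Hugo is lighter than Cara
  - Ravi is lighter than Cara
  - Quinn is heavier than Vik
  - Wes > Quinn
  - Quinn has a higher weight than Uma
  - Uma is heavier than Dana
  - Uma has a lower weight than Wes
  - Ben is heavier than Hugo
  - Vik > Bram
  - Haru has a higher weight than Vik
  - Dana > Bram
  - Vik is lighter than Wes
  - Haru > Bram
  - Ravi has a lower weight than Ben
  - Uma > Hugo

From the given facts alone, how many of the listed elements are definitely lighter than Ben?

Directly below Ben: Ravi, Hugo, Bram, Quinn.
One step further: Uma, Vik (6 so far).
One step further: Dana (7 so far).
No other element is forced below Ben by the given relations, so the count is 7.

7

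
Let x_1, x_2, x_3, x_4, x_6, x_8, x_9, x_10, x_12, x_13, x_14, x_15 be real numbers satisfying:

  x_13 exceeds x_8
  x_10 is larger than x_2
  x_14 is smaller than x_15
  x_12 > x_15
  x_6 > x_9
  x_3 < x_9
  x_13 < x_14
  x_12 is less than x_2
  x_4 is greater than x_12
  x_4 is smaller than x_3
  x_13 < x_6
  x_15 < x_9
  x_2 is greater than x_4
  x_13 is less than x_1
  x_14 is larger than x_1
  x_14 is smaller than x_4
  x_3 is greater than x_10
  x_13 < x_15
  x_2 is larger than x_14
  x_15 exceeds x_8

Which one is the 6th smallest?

x_12

Chaining the given pairs: x_8 < x_13 < x_1 < x_14 < x_15 < x_12 < x_4 < x_2 < x_10 < x_3 < x_9 < x_6.
The 6th smallest is x_12.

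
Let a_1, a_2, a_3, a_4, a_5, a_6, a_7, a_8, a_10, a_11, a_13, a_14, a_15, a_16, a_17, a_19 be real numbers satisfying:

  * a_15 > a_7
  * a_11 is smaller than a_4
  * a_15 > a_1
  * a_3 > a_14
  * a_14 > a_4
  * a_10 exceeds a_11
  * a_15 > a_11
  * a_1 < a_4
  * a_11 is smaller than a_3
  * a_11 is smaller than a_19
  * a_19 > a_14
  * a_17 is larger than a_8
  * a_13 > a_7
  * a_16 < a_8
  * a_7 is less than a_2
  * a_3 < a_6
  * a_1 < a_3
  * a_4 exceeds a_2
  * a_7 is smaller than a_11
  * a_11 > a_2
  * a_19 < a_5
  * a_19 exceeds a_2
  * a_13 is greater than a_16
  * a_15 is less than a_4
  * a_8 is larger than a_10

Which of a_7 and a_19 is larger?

a_7 < a_2 and a_2 < a_11 give a_7 < a_11.
Then a_11 < a_15 extends the chain to a_15.
With a_15 < a_4: a_7 < a_2 < a_11 < a_15 < a_4.
Then a_4 < a_14 extends the chain to a_14.
Then a_14 < a_19 extends the chain to a_19.
So a_7 < a_19; a_19 is the larger of the two.

a_19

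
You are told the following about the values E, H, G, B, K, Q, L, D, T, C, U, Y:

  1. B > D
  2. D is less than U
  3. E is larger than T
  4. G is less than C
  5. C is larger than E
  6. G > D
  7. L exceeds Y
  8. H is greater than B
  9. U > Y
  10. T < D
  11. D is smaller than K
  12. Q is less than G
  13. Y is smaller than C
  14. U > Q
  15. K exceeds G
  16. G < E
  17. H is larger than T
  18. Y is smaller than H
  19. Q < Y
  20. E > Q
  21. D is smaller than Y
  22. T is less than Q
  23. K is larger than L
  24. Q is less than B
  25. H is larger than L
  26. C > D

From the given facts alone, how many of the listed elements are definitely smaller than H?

The elements the relations force below H are T, Q, D, Y, B, L — no chain reaches any other.
That is 6.

6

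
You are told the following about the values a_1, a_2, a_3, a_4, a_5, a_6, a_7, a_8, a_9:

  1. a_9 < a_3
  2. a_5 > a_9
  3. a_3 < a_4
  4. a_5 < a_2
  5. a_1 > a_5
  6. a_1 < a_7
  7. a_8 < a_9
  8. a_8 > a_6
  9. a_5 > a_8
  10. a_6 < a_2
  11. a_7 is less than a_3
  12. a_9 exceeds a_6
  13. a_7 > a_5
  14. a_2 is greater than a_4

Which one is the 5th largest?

Piecing the relations together gives one ordering: a_6 < a_8 < a_9 < a_5 < a_1 < a_7 < a_3 < a_4 < a_2.
The 5th largest is a_1.

a_1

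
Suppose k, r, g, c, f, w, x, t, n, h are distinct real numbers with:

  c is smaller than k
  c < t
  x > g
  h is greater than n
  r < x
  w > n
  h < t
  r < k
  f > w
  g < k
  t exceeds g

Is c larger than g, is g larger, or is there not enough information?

Following every chain through g: above g we get x, k, t.
c is not reached, and no chain runs the other way from c to g.
So the given relations leave the order of g and c undetermined.

undetermined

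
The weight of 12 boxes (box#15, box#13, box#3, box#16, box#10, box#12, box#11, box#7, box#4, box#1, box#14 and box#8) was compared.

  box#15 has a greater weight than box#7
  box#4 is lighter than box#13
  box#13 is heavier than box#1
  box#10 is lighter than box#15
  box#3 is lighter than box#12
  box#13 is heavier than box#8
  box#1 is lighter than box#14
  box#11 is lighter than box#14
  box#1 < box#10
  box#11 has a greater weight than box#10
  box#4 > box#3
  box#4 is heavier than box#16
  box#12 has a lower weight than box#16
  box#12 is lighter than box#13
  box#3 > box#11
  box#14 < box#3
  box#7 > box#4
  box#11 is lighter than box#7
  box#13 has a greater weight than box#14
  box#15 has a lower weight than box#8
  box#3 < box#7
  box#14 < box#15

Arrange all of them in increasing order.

box#1 < box#10 < box#11 < box#14 < box#3 < box#12 < box#16 < box#4 < box#7 < box#15 < box#8 < box#13

Nothing is placed below box#1, so it is least; from there box#1 < box#10; box#10 < box#11; box#11 < box#14; box#14 < box#3; box#3 < box#12; box#12 < box#16; box#16 < box#4; box#4 < box#7; box#7 < box#15; box#15 < box#8; box#8 < box#13, each given directly.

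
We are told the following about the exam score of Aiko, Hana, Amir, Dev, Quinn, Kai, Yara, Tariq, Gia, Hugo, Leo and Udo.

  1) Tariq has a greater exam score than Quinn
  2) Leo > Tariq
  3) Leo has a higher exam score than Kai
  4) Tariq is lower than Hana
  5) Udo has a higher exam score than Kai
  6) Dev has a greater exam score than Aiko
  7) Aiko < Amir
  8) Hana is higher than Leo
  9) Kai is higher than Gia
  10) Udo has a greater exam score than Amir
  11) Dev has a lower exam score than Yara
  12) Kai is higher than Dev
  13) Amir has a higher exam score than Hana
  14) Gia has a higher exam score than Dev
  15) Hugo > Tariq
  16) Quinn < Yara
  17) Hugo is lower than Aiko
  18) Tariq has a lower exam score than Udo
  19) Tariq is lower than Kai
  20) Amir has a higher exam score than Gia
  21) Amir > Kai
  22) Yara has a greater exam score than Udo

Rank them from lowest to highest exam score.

Quinn < Tariq < Hugo < Aiko < Dev < Gia < Kai < Leo < Hana < Amir < Udo < Yara

The consecutive links are each given: Quinn < Tariq; Tariq < Hugo; Hugo < Aiko; Aiko < Dev; Dev < Gia; Gia < Kai; Kai < Leo; Leo < Hana; Hana < Amir; Amir < Udo; Udo < Yara.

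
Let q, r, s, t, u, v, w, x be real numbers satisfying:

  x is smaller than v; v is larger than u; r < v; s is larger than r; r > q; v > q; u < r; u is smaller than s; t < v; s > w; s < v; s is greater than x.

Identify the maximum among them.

Chaining downward from v: directly below it, t, u, q, x, r, s; then w.
That covers every other element, and nothing is given above v, so v is the maximum.

v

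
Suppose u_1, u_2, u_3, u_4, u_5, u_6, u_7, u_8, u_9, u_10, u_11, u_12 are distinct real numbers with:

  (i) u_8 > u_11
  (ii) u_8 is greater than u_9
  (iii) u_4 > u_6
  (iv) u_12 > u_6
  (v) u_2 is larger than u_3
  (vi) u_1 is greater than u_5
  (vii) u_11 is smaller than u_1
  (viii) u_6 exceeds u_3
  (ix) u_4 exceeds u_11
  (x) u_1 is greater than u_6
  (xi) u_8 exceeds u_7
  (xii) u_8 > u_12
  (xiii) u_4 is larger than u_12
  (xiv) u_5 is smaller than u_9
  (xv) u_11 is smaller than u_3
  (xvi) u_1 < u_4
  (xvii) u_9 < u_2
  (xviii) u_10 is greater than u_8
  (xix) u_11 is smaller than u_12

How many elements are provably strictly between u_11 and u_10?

Chaining upward from u_11 reaches: u_3, u_6, u_12, u_8, u_1, u_4, u_2.
Chaining downward from u_10 reaches: u_7, u_5, u_9, u_3, u_6, u_12, u_8.
Strictly between u_11 and u_10 are those in both lists: u_3, u_6, u_12, u_8 — 4 elements.

4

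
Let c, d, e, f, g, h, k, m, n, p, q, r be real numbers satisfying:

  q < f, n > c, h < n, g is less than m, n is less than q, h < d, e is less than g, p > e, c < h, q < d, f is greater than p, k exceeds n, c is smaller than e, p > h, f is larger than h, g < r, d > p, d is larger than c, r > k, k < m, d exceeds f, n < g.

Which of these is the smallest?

c

h is not least since c < h; n is not least since c < n; e is not least since c < e; k is not least since n < k; q is not least since n < q; g is not least since e < g; m is not least since g < m; p is not least since h < p; r is not least since k < r; f is not least since q < f; d is not least since c < d.
Only c has nothing below it, so c is the smallest.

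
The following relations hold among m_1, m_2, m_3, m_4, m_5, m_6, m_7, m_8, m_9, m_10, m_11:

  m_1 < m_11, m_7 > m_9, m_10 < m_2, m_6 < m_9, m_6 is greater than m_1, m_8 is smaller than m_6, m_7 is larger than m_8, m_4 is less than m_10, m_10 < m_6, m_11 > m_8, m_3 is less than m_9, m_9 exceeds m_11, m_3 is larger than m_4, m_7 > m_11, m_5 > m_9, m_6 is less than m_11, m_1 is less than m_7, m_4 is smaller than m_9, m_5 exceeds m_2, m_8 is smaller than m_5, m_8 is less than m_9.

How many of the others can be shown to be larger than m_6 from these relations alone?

4

The elements the relations force above m_6 are m_11, m_9, m_5, m_7 — no chain reaches any other.
That is 4.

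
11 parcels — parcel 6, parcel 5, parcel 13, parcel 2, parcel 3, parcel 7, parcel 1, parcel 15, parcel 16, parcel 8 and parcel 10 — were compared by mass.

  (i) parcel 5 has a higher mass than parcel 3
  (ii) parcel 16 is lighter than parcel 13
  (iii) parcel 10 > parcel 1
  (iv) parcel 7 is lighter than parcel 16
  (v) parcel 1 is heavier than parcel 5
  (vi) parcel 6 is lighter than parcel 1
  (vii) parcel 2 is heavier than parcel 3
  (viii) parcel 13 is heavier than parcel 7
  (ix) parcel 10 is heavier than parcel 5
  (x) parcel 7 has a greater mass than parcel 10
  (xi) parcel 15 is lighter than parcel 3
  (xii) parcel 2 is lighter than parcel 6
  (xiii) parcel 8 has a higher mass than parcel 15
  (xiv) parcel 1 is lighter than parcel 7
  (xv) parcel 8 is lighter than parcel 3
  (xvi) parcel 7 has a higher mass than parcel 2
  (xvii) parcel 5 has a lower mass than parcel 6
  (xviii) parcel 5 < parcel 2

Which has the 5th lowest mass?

Chaining the given pairs: parcel 15 < parcel 8 < parcel 3 < parcel 5 < parcel 2 < parcel 6 < parcel 1 < parcel 10 < parcel 7 < parcel 16 < parcel 13.
The 5th smallest is parcel 2.

parcel 2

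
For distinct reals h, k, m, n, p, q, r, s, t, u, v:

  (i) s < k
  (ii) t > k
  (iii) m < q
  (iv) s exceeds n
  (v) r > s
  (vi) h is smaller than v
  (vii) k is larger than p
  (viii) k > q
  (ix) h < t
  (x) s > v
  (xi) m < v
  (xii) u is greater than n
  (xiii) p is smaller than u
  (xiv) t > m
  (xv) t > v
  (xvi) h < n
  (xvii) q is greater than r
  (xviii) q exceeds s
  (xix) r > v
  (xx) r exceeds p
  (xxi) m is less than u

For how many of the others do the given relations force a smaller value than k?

Directly below k: p, s, q.
One step further: m, v, n, r (7 so far).
One step further: h (8 so far).
No other element is forced below k by the given relations, so the count is 8.

8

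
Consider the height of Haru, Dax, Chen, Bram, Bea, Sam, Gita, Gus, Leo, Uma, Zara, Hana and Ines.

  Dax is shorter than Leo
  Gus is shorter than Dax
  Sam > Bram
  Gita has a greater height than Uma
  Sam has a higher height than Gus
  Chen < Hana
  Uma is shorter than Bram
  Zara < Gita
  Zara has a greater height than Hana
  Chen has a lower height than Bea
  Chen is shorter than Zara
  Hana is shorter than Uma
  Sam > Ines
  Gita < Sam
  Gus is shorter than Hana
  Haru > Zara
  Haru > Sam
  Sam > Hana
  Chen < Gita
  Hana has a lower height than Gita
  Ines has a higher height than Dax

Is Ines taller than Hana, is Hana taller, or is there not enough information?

Following every chain through Hana: above Hana we get Uma, Bram, Zara, Gita, Sam, Haru; below Hana we get Chen, Gus.
Ines is not reached, and no chain runs the other way from Ines to Hana.
So the given relations leave the order of Hana and Ines undetermined.

undetermined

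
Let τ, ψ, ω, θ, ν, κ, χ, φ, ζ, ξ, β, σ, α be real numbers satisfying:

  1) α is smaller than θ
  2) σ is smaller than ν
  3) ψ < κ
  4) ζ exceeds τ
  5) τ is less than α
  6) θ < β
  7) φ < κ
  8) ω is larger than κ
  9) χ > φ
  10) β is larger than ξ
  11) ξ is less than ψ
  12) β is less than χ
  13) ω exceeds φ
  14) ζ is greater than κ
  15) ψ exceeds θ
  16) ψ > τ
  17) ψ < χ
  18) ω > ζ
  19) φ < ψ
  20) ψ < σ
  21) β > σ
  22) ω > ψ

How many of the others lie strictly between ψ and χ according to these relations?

Chaining upward from ψ reaches: κ, σ, ζ, β, ν, ω.
Chaining downward from χ reaches: τ, ξ, φ, α, θ, σ, β.
Strictly between ψ and χ are those in both lists: σ, β — 2 elements.

2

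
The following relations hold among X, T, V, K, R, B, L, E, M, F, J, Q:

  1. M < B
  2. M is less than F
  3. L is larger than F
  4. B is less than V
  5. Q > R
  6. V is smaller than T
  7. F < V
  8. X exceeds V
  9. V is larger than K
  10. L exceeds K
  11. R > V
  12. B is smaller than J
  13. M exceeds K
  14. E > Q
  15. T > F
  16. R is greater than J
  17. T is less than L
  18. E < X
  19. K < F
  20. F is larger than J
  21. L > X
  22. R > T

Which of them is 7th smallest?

The consecutive relations fix a unique order: K < M < B < J < F < V < T < R < Q < E < X < L.
The 7th smallest is T.

T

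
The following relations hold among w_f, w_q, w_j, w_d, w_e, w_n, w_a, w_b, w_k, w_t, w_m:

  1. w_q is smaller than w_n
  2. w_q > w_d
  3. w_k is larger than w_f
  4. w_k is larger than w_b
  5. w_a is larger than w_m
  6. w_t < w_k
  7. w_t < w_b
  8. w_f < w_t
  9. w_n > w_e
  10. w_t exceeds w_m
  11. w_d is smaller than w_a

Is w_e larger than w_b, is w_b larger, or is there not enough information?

Following every chain through w_e: above w_e we get w_n.
w_b is not reached, and no chain runs the other way from w_b to w_e.
So the given relations leave the order of w_e and w_b undetermined.

undetermined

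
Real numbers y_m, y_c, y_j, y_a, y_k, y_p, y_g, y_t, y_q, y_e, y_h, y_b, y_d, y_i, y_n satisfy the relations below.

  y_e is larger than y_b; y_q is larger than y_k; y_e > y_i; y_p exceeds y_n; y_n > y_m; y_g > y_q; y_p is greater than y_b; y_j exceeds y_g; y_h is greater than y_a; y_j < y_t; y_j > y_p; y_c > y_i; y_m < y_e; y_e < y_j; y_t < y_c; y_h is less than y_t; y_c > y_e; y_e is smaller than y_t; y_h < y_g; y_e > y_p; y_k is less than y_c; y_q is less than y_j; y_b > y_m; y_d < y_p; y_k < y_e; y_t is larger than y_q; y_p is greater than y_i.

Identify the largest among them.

y_c

Chaining downward from y_c: directly below it, y_i, y_k, y_e, y_t; then y_m, y_b, y_h, y_q, y_p, y_j; then y_d, y_a, y_n, y_g.
That covers every other element, and nothing is given above y_c, so y_c is the largest.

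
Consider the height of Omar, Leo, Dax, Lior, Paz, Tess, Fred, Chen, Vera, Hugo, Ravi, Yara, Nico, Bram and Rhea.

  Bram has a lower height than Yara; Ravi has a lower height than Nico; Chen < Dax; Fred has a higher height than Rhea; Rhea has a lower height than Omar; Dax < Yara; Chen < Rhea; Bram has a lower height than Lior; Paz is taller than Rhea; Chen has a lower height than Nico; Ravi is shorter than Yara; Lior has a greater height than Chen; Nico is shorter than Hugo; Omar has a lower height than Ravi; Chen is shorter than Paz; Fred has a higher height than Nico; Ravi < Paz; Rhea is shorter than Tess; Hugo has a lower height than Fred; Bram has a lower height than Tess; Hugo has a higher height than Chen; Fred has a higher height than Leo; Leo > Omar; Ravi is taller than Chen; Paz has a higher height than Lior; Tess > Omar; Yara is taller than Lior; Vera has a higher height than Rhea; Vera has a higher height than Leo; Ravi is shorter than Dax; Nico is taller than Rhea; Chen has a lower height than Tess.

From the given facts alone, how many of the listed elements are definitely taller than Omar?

10

Directly above Omar: Leo, Ravi, Tess.
One step further: Nico, Dax, Paz, Yara, Fred, Vera (9 so far).
One step further: Hugo (10 so far).
Nothing else is reachable above Omar; 10 in all.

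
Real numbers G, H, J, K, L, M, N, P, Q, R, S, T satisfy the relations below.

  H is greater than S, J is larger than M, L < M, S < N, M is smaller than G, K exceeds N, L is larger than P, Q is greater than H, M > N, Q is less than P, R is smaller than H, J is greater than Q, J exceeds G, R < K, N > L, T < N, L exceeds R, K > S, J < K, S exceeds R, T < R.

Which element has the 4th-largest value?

M

The consecutive relations fix a unique order: T < R < S < H < Q < P < L < N < M < G < J < K.
Counting 4 from the largest end gives M.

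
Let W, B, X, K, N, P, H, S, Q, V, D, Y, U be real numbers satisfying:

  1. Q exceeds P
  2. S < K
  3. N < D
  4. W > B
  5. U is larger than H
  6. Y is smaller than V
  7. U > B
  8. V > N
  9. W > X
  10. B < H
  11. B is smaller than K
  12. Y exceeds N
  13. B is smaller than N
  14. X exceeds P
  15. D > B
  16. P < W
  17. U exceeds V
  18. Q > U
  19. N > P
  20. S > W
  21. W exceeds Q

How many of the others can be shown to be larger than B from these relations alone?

10

From B the given relations immediately reach H, N, U, D, W, K.
From those, Y, V, Q, S — 10 in total.
No other element is forced above B by the given relations, so the count is 10.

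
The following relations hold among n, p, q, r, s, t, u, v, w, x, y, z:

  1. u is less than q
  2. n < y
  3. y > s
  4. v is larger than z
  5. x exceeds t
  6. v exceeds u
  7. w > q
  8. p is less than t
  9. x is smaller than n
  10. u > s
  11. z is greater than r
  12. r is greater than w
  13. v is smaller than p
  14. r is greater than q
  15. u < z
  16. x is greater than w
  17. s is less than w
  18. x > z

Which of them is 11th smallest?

n

Chaining the given pairs: s < u < q < w < r < z < v < p < t < x < n < y.
The 11th smallest is n.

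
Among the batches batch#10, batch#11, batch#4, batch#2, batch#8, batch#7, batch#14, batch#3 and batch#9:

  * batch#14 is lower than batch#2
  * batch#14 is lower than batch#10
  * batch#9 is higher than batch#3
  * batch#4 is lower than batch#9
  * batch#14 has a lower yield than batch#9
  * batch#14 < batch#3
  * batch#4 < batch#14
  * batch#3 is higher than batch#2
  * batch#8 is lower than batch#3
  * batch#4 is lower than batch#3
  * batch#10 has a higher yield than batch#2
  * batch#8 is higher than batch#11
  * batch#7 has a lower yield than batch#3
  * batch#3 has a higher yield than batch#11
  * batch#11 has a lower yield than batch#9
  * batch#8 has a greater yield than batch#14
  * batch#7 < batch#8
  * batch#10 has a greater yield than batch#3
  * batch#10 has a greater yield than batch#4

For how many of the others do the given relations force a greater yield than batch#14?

The elements the relations force above batch#14 are batch#2, batch#8, batch#3, batch#9, batch#10 — no chain reaches any other.
That is 5.

5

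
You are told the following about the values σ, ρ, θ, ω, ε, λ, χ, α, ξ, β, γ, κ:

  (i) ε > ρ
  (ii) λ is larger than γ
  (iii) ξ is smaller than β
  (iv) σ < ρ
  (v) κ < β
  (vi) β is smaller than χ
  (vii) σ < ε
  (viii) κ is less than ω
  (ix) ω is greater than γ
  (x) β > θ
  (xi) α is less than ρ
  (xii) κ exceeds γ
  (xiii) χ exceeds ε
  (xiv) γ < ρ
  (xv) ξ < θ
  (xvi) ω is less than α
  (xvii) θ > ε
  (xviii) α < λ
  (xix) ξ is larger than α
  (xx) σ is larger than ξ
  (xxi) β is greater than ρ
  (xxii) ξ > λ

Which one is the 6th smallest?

ξ

The consecutive relations fix a unique order: γ < κ < ω < α < λ < ξ < σ < ρ < ε < θ < β < χ.
Counting 6 from the smallest end gives ξ.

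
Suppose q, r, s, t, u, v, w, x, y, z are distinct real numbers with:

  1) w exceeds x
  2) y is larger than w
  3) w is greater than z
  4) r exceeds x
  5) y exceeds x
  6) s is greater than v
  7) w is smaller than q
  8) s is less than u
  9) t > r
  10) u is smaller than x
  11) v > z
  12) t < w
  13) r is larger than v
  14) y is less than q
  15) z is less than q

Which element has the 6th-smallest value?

The consecutive relations fix a unique order: z < v < s < u < x < r < t < w < y < q.
Counting 6 from the smallest end gives r.

r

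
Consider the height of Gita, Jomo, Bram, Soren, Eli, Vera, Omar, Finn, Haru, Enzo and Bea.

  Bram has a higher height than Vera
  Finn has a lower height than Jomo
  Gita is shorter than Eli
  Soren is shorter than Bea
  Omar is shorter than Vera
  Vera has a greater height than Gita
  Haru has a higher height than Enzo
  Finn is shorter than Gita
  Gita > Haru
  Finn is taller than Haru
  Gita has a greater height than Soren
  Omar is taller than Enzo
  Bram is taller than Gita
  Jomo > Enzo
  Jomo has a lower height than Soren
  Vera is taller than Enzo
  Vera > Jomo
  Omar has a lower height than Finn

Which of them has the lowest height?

Chaining upward from Enzo: directly above it, Omar, Haru, Jomo, Vera; then Finn, Soren, Gita, Bram; then Eli, Bea.
That covers every other element, and nothing is given below Enzo, so Enzo is the lowest height.

Enzo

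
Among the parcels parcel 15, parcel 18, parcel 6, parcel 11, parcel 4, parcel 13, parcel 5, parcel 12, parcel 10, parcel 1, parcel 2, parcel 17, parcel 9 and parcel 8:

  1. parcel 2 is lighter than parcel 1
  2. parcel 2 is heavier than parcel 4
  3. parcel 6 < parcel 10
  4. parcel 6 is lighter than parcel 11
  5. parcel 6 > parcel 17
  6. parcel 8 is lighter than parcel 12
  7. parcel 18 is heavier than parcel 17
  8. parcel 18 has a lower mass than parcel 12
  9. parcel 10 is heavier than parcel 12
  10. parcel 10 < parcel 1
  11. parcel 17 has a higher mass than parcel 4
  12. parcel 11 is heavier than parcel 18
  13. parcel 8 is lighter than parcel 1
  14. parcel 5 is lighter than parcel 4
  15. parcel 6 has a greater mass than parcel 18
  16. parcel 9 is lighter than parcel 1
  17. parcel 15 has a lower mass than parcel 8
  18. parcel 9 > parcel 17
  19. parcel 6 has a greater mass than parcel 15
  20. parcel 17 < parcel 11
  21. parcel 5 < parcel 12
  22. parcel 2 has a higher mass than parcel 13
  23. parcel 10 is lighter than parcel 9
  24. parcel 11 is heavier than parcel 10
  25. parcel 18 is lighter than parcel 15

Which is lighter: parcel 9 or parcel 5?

parcel 5

parcel 5 < parcel 4 and parcel 4 < parcel 17 give parcel 5 < parcel 17.
Then parcel 17 < parcel 18 extends the chain to parcel 18.
With parcel 18 < parcel 15: parcel 5 < parcel 4 < parcel 17 < parcel 18 < parcel 15.
Then parcel 15 < parcel 8 extends the chain to parcel 8.
With parcel 8 < parcel 12: parcel 5 < parcel 4 < parcel 17 < parcel 18 < parcel 15 < parcel 8 < parcel 12.
With parcel 12 < parcel 10: parcel 5 < parcel 4 < parcel 17 < parcel 18 < parcel 15 < parcel 8 < parcel 12 < parcel 10.
With parcel 10 < parcel 9: parcel 5 < parcel 4 < parcel 17 < parcel 18 < parcel 15 < parcel 8 < parcel 12 < parcel 10 < parcel 9.
So parcel 5 < parcel 9; parcel 5 is the lighter of the two.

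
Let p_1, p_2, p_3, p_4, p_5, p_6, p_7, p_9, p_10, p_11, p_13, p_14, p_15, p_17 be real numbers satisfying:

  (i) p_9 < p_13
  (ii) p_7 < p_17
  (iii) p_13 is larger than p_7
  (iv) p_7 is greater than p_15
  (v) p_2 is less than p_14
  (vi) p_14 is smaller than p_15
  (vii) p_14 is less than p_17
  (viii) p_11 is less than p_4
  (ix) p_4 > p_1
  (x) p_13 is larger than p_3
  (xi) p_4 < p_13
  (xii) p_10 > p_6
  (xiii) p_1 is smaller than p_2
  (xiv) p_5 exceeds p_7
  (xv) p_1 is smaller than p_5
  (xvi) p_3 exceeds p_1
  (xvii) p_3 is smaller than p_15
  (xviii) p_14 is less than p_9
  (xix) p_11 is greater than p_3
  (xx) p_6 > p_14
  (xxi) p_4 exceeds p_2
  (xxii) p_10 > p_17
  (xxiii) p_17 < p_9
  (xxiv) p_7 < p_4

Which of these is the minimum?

p_3 is not least since p_1 < p_3; p_2 is not least since p_1 < p_2; p_14 is not least since p_2 < p_14; p_15 is not least since p_14 < p_15; p_7 is not least since p_15 < p_7; p_11 is not least since p_3 < p_11; p_17 is not least since p_14 < p_17; p_5 is not least since p_1 < p_5; p_4 is not least since p_7 < p_4; p_6 is not least since p_14 < p_6; p_9 is not least since p_14 < p_9; p_13 is not least since p_3 < p_13; p_10 is not least since p_17 < p_10.
Only p_1 has nothing below it, so p_1 is the minimum.

p_1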